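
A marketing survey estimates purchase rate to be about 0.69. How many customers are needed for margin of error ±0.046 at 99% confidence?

n = z²p(1-p)/E² = 2.576²×0.69×0.31/0.046² = 670.8 → n = 671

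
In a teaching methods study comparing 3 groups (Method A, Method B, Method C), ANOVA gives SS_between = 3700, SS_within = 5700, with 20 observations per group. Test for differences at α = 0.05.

df_between = 2, df_within = 57. F = MS_between/MS_within = 1850.0/100.0 = 18.5. F_crit ≈ 3.159. Reject H₀. At least one mean differs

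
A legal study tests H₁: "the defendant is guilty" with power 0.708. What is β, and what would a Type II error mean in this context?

β = 1 - power = 1 - 0.708 = 0.292. A Type II error is failing to reject H₀ when H₀ is false (false negative) — here, failing to conclude that the defendant is guilty when in fact it is true. Consequence: acquitting a guilty person.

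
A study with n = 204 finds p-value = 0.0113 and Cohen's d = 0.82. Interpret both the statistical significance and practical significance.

Statistically significant (p = 0.0113 < 0.05). Cohen's d = 0.82 indicates a large effect size. Both statistical and practical significance should be considered.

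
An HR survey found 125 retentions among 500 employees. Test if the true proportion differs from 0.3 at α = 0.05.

p̂ = 0.25, p₀ = 0.3. z = (p̂ - p₀)/√(p₀(1-p₀)/n) = -2.44. Critical: ±1.96. Reject H₀.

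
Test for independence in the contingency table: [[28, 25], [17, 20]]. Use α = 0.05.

χ² = 0.413. df = 1, critical = 3.841. Fail to reject H₀. No evidence of dependence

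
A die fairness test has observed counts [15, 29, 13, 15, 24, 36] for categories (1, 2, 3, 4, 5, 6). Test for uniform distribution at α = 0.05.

Expected = 22 each. χ² = Σ(O-E)²/E = 19.455. df = 5, critical value = 11.07. Reject H₀.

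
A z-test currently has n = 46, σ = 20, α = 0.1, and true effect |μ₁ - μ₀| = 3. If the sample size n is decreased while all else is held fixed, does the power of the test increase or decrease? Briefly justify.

Power decreases: a smaller n inflates the standard error σ/√n, pulling the sampling distribution under H₁ back toward the critical value.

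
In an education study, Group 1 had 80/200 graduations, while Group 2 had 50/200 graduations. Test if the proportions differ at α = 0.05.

p̂₁ = 0.4, p̂₂ = 0.25, pooled p̂ = 0.325. z = 3.203. Critical: ±1.96. Reject H₀.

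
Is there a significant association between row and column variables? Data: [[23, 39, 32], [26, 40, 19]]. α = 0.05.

χ² = 3.065. df = 2, critical = 5.991. Fail to reject H₀. No evidence of dependence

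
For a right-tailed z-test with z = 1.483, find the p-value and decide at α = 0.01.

p = P(Z > 1.483) = 1 - Φ(1.483) ≈ 0.069. Since p ≥ 0.01, fail to reject H₀ (not significant) at α = 0.01.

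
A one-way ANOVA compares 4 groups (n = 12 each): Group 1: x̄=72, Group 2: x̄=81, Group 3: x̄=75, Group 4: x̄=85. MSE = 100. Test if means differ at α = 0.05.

Grand mean = 78.25. SS_between = 1233.0, MS_between = 411.0. F = 4.11, F_crit ≈ 2.816. Reject H₀.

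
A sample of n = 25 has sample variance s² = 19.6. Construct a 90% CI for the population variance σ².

df = 24. χ²_{0.05} = 36.415, χ²_{0.95} = 13.848. CI for σ² = ((n-1)s²/χ²_{α/2}, (n-1)s²/χ²_{1-α/2}) = (24·19.6/36.415, 24·19.6/13.848) = (12.92, 33.97)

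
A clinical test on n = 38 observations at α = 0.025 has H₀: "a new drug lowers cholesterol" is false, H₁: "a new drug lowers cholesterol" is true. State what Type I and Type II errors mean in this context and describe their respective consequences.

Type I (false positive): concluding that a new drug lowers cholesterol when it is not — approving an ineffective drug — patients take a useless medication and may skip effective alternatives. Type II (false negative): failing to conclude that a new drug lowers cholesterol when it is — shelving an effective drug — patients miss out on a treatment that would have helped. Which is costlier depends on domain priorities and is a judgement call rather than a statistical fact.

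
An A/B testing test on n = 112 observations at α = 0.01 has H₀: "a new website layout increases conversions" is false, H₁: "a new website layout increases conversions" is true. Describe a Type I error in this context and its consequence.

Type I error: rejecting H₀ when it is true — concluding that a new website layout increases conversions when in fact it is not. Consequence: rolling out a layout that doesn't actually help — wasted engineering effort.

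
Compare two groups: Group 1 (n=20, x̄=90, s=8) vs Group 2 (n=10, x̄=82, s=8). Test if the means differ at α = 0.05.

Pooled sp = 8.0. t = 2.582, df = 28. Critical t = ±2.048. Reject H₀.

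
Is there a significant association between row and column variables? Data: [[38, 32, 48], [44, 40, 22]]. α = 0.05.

χ² = 10.372. df = 2, critical = 5.991. Reject H₀. Variables are dependent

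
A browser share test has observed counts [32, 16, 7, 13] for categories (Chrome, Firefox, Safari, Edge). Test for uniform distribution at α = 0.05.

Expected = 17 each. χ² = Σ(O-E)²/E = 20.118. df = 3, critical value = 7.815. Reject H₀.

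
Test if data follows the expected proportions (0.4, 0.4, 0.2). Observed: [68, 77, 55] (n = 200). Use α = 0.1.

Expected: [80.0, 80.0, 40.0]. χ² = 7.537. df = 2, critical = 4.605. Reject H₀.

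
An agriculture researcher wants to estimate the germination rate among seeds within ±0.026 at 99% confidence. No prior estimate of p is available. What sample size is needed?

Conservative approach: use p = 0.5 (maximizes p(1-p) = 0.25). n = z²(0.25)/E² = 2.576²×0.25/0.026² = 2454.1 → n = 2455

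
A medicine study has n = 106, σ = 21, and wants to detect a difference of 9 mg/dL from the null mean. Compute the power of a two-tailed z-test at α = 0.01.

SE = σ/√n = 21/√106 = 2.04. Non-centrality λ = d/SE = 9/2.04 = 4.412. Power ≈ Φ(λ - z_{α/2}) = Φ(4.412 - 2.576) = Φ(1.836) = 0.967.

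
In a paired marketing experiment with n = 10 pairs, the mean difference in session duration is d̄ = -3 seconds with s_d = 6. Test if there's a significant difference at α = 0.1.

t = d̄/(s_d/√n) = -3/(6/√10) = -1.581. df = 9, critical t = ±1.833. Fail to reject H₀.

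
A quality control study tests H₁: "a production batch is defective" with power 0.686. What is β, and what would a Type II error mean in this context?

β = 1 - power = 1 - 0.686 = 0.314. A Type II error is failing to reject H₀ when H₀ is false (false negative) — here, failing to conclude that a production batch is defective when in fact it is true. Consequence: shipping a defective batch — faulty products reach customers.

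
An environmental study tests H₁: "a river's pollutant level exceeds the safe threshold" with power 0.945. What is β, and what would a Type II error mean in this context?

β = 1 - power = 1 - 0.945 = 0.055. A Type II error is failing to reject H₀ when H₀ is false (false negative) — here, failing to conclude that a river's pollutant level exceeds the safe threshold when in fact it is true. Consequence: allowing unsafe pollution to continue.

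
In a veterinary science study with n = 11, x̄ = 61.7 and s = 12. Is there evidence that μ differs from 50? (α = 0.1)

t = (x̄ - μ₀)/(s/√n) = (61.7 - 50)/(12/√11) = 3.234. df = 10, critical t = ±1.812. Reject H₀.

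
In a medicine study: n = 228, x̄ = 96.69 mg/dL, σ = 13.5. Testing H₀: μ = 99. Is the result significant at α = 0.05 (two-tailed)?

z = (96.69 - 99)/(13.5/√228) = -2.584. Since |z| > 1.96, significant at α = 0.05.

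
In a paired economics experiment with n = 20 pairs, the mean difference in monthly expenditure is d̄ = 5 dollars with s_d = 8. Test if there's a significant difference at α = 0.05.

t = d̄/(s_d/√n) = 5/(8/√20) = 2.795. df = 19, critical t = ±2.093. Reject H₀.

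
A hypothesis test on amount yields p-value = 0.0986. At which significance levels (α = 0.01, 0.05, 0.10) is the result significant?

p = 0.0986. Significant at: α = 0.1.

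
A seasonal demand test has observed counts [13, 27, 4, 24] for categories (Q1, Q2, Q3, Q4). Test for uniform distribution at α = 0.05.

Expected = 17 each. χ² = Σ(O-E)²/E = 19.647. df = 3, critical value = 7.815. Reject H₀.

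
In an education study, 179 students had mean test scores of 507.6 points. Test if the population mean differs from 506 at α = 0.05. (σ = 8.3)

z = (x̄ - μ₀)/(σ/√n) = (507.6 - 506)/(8.3/√179) = 2.579. Critical value: ±1.96. Since |2.579| > 1.96, Reject H₀.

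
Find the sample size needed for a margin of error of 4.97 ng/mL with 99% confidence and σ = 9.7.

n = (z*σ/E)² = (2.576×9.7/4.97)² = 25.3 → n = 26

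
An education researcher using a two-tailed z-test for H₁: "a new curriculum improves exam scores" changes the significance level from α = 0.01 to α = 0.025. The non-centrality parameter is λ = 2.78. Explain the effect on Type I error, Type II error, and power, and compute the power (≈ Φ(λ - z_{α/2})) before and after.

Increasing α from 0.01 to 0.025:
• Type I error rate increases (α is the Type I rate by definition).
• Critical value moves from z_{α/2} = 2.576 to 2.241, so power = Φ(λ - z_{α/2}) goes from Φ(2.78 - 2.576) = 0.581 to Φ(2.78 - 2.241) = 0.705.
• Type II error rate β = 1 - power therefore decreases (0.419 → 0.295).
Appropriate when false negatives are costly — here, keeping the old curriculum when the new one would have helped students.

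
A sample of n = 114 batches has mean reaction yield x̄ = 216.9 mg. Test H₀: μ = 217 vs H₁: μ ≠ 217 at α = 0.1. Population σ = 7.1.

z = (x̄ - μ₀)/(σ/√n) = (216.9 - 217)/(7.1/√114) = -0.15. Critical value: ±1.645. Since |-0.15| ≤ 1.645, Fail to reject H₀.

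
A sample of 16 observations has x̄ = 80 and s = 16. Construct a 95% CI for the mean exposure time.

CI = x̄ ± t*(s/√n) = 80 ± 2.131(16/√16) = (71.48, 88.52)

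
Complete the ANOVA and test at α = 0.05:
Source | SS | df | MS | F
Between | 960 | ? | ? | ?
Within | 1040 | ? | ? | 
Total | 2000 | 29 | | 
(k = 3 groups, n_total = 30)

df_between = 2, df_within = 27. MS_between = 480.0, MS_within = 38.52. F = 12.462, F_crit ≈ 3.354. Reject H₀.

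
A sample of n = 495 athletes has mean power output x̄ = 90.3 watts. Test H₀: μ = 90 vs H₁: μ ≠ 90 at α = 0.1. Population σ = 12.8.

z = (x̄ - μ₀)/(σ/√n) = (90.3 - 90)/(12.8/√495) = 0.521. Critical value: ±1.645. Since |0.521| ≤ 1.645, Fail to reject H₀.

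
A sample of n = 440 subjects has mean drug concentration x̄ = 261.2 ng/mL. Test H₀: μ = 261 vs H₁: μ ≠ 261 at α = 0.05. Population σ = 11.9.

z = (x̄ - μ₀)/(σ/√n) = (261.2 - 261)/(11.9/√440) = 0.353. Critical value: ±1.96. Since |0.353| ≤ 1.96, Fail to reject H₀.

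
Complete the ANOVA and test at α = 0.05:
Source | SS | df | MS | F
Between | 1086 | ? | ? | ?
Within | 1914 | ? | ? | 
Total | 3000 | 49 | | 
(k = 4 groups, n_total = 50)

df_between = 3, df_within = 46. MS_between = 362.0, MS_within = 41.61. F = 8.7, F_crit ≈ 2.807. Reject H₀.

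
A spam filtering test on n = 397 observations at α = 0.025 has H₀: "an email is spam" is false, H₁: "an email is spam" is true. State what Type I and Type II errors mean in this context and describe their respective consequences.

Type I (false positive): concluding that an email is spam when it is not — a legitimate email is sent to the spam folder and the user misses it. Type II (false negative): failing to conclude that an email is spam when it is — a spam email lands in the inbox. Which is costlier depends on domain priorities and is a judgement call rather than a statistical fact.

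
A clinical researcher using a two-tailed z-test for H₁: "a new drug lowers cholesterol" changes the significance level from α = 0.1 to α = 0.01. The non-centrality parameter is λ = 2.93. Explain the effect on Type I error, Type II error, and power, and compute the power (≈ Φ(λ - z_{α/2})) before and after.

Decreasing α from 0.1 to 0.01:
• Type I error rate decreases (α is the Type I rate by definition).
• Critical value moves from z_{α/2} = 1.645 to 2.576, so power = Φ(λ - z_{α/2}) goes from Φ(2.93 - 1.645) = 0.901 to Φ(2.93 - 2.576) = 0.638.
• Type II error rate β = 1 - power therefore increases (0.099 → 0.362).
Appropriate when false positives are costly — here, approving an ineffective drug — patients take a useless medication and may skip effective alternatives.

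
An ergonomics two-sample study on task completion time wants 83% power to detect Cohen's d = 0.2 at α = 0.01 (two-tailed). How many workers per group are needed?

z_{α/2} = 2.576, z_β = Φ⁻¹(0.83) = 0.954. For small effect (d = 0.2): n per group = 2(z_{α/2} + z_β)²/d² = 2(2.576 + 0.954)²/0.2² = 623.04 → 624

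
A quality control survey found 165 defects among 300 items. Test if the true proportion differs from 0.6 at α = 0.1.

p̂ = 0.55, p₀ = 0.6. z = (p̂ - p₀)/√(p₀(1-p₀)/n) = -1.768. Critical: ±1.645. Reject H₀.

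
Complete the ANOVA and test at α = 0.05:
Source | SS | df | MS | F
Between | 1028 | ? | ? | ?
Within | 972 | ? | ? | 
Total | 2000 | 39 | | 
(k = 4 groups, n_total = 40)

df_between = 3, df_within = 36. MS_between = 342.67, MS_within = 27.0. F = 12.691, F_crit ≈ 2.866. Reject H₀.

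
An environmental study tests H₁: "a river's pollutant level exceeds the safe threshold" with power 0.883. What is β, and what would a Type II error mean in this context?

β = 1 - power = 1 - 0.883 = 0.117. A Type II error is failing to reject H₀ when H₀ is false (false negative) — here, failing to conclude that a river's pollutant level exceeds the safe threshold when in fact it is true. Consequence: allowing unsafe pollution to continue.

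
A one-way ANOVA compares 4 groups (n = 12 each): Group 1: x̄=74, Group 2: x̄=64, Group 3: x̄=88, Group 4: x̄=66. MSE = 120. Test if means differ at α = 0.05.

Grand mean = 73.0. SS_between = 4272.0, MS_between = 1424.0. F = 11.867, F_crit ≈ 2.816. Reject H₀.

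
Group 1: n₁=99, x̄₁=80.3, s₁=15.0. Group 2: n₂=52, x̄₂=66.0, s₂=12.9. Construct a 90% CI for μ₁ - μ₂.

Difference = 14.3. SE = √(15.0²/99 + 12.9²/52) = 2.339. CI = (10.45, 18.15)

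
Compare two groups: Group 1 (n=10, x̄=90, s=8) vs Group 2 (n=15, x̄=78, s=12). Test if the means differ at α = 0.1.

Pooled sp = 10.62. t = 2.769, df = 23. Critical t = ±1.714. Reject H₀.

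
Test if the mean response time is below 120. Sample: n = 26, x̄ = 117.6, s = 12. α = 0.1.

t = (117.6 - 120)/(12/√26) = -1.02, df = 25. Critical t = -1.316. Fail to reject H₀.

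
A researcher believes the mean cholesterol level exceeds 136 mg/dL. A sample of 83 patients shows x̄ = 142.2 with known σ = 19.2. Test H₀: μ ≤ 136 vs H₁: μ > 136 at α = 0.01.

z = 2.942. Critical value: 2.33. Reject H₀.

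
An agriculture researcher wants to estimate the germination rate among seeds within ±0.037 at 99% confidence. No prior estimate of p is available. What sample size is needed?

Conservative approach: use p = 0.5 (maximizes p(1-p) = 0.25). n = z²(0.25)/E² = 2.576²×0.25/0.037² = 1211.8 → n = 1212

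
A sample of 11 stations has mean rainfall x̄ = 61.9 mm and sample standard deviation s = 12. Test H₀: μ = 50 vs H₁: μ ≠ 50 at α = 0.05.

t = (x̄ - μ₀)/(s/√n) = (61.9 - 50)/(12/√11) = 3.289. df = 10, critical t = ±2.228. Reject H₀.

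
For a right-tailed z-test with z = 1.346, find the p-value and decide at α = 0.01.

p = P(Z > 1.346) = 1 - Φ(1.346) ≈ 0.0892. Since p ≥ 0.01, fail to reject H₀ (not significant) at α = 0.01.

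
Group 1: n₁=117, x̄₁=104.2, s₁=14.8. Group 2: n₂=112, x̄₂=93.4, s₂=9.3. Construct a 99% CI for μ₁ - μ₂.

Difference = 10.8. SE = √(14.8²/117 + 9.3²/112) = 1.626. CI = (6.61, 14.99)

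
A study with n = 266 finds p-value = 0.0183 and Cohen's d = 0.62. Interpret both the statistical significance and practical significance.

Statistically significant (p = 0.0183 < 0.05). Cohen's d = 0.62 indicates a medium effect size. Both statistical and practical significance should be considered.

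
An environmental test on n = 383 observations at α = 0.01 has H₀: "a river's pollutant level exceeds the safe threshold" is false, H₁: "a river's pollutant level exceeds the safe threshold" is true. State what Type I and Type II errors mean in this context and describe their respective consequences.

Type I (false positive): concluding that a river's pollutant level exceeds the safe threshold when it is not — shutting down a compliant factory unnecessarily. Type II (false negative): failing to conclude that a river's pollutant level exceeds the safe threshold when it is — allowing unsafe pollution to continue. Which is costlier depends on domain priorities and is a judgement call rather than a statistical fact.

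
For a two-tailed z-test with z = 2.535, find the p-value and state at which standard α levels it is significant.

p = 2·P(Z > |2.535|) = 2·(1 - Φ(2.535)) ≈ 0.0112. Significant at α = 0.1; Significant at α = 0.05.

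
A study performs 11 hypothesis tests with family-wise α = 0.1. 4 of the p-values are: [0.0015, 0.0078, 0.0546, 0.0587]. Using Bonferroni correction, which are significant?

Bonferroni α = 0.1/11 = 0.00909. Significant p-values: [0.0015, 0.0078]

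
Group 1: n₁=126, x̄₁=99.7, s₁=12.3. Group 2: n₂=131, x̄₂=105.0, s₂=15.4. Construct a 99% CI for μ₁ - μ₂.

Difference = -5.3. SE = √(12.3²/126 + 15.4²/131) = 1.735. CI = (-9.77, -0.83)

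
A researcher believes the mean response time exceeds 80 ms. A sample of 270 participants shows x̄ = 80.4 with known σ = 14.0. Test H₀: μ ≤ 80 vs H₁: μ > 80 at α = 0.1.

z = 0.469. Critical value: 1.28. Fail to reject H₀.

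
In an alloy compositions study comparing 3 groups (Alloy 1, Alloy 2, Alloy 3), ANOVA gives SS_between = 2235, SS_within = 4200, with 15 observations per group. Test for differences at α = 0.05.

df_between = 2, df_within = 42. F = MS_between/MS_within = 1117.5/100.0 = 11.175. F_crit ≈ 3.22. Reject H₀. At least one mean differs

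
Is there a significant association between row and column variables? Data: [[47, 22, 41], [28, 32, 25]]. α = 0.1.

χ² = 7.461. df = 2, critical = 4.605. Reject H₀. Variables are dependent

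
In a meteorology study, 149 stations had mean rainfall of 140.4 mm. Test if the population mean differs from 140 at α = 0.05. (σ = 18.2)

z = (x̄ - μ₀)/(σ/√n) = (140.4 - 140)/(18.2/√149) = 0.268. Critical value: ±1.96. Since |0.268| ≤ 1.96, Fail to reject H₀.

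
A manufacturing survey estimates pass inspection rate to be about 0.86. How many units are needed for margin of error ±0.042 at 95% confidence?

n = z²p(1-p)/E² = 1.96²×0.86×0.14/0.042² = 262.2 → n = 263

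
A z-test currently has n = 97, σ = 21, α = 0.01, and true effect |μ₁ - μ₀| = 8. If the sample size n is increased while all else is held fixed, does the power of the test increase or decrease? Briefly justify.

Power increases: a larger n shrinks the standard error σ/√n, moving the sampling distribution under H₁ further from the critical value.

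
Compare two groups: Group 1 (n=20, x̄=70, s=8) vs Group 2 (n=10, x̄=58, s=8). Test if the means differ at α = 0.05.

Pooled sp = 8.0. t = 3.873, df = 28. Critical t = ±2.048. Reject H₀.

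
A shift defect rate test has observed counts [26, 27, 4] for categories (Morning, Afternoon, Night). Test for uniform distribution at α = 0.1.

Expected = 19 each. χ² = Σ(O-E)²/E = 17.789. df = 2, critical value = 4.605. Reject H₀.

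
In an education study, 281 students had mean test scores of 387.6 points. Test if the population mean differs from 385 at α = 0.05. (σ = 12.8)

z = (x̄ - μ₀)/(σ/√n) = (387.6 - 385)/(12.8/√281) = 3.405. Critical value: ±1.96. Since |3.405| > 1.96, Reject H₀.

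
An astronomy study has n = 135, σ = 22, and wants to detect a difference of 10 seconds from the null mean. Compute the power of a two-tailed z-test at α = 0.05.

SE = σ/√n = 22/√135 = 1.893. Non-centrality λ = d/SE = 10/1.893 = 5.281. Power ≈ Φ(λ - z_{α/2}) = Φ(5.281 - 1.96) = Φ(3.321) = 1.0.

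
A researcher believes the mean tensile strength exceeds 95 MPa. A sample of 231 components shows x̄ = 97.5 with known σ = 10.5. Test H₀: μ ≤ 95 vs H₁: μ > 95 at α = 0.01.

z = 3.619. Critical value: 2.33. Reject H₀.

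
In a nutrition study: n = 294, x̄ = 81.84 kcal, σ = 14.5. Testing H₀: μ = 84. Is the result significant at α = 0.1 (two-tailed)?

z = (81.84 - 84)/(14.5/√294) = -2.554. Since |z| > 1.645, significant at α = 0.1.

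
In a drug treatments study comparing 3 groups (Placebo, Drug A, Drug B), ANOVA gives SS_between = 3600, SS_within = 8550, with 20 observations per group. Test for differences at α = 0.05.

df_between = 2, df_within = 57. F = MS_between/MS_within = 1800.0/150.0 = 12.0. F_crit ≈ 3.159. Reject H₀. At least one mean differs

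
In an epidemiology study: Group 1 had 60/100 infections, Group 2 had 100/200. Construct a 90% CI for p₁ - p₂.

p̂₁ = 0.6, p̂₂ = 0.5. Difference = 0.1. CI = (0.001, 0.199)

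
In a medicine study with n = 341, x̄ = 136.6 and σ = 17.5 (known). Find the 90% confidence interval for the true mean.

CI = x̄ ± z*(σ/√n) = 136.6 ± 1.645(17.5/√341) = 136.6 ± 1.56 = (135.04, 138.16)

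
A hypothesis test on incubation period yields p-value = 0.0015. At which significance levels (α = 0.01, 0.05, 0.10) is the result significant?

p = 0.0015. Significant at: α = 0.01, 0.05, 0.1.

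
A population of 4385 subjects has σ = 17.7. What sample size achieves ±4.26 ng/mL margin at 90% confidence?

Without FPC: n₀ = (1.645×17.7/4.26)² = 46.715. With FPC: n = n₀N/(n₀+N-1) = 46.2 → n = 47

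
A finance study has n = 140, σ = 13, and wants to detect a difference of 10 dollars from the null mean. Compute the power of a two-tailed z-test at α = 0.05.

SE = σ/√n = 13/√140 = 1.099. Non-centrality λ = d/SE = 10/1.099 = 9.102. Power ≈ Φ(λ - z_{α/2}) = Φ(9.102 - 1.96) = Φ(7.142) = 1.0.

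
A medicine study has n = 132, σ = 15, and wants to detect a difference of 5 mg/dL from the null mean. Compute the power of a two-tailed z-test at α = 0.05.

SE = σ/√n = 15/√132 = 1.306. Non-centrality λ = d/SE = 5/1.306 = 3.83. Power ≈ Φ(λ - z_{α/2}) = Φ(3.83 - 1.96) = Φ(1.87) = 0.969.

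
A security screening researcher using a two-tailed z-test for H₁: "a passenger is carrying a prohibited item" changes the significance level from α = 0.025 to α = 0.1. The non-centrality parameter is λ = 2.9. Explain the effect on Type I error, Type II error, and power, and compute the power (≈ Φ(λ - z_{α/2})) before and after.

Increasing α from 0.025 to 0.1:
• Type I error rate increases (α is the Type I rate by definition).
• Critical value moves from z_{α/2} = 2.241 to 1.645, so power = Φ(λ - z_{α/2}) goes from Φ(2.9 - 2.241) = 0.745 to Φ(2.9 - 1.645) = 0.895.
• Type II error rate β = 1 - power therefore decreases (0.255 → 0.105).
Appropriate when false negatives are costly — here, letting a prohibited item through — security breach.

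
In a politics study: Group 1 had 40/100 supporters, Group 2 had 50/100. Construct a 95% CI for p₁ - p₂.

p̂₁ = 0.4, p̂₂ = 0.5. Difference = -0.1. CI = (-0.237, 0.037)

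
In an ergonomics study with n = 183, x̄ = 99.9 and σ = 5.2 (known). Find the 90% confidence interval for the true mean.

CI = x̄ ± z*(σ/√n) = 99.9 ± 1.645(5.2/√183) = 99.9 ± 0.63 = (99.27, 100.53)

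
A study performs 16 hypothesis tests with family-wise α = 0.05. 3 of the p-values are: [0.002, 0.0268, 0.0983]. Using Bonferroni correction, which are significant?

Bonferroni α = 0.05/16 = 0.00313. Significant p-values: [0.002]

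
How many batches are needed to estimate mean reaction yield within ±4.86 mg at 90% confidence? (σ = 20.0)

n = (z*σ/E)² = (1.645×20.0/4.86)² = 45.8 → n = 46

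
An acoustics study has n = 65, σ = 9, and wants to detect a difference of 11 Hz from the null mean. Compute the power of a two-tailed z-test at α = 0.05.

SE = σ/√n = 9/√65 = 1.116. Non-centrality λ = d/SE = 11/1.116 = 9.854. Power ≈ Φ(λ - z_{α/2}) = Φ(9.854 - 1.96) = Φ(7.894) = 1.0.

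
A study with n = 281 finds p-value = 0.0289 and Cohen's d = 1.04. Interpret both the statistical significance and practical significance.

Statistically significant (p = 0.0289 < 0.05). Cohen's d = 1.04 indicates a large effect size. Both statistical and practical significance should be considered.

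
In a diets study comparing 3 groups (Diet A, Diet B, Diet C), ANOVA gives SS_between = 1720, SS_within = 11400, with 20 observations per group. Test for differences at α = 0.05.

df_between = 2, df_within = 57. F = MS_between/MS_within = 860.0/200.0 = 4.3. F_crit ≈ 3.159. Reject H₀. At least one mean differs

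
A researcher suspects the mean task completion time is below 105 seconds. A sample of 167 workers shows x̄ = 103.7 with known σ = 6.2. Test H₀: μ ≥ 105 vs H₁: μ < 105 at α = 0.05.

z = -2.71. Critical value: -1.645. Reject H₀.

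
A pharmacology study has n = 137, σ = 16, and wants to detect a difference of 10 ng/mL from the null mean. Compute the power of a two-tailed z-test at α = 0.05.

SE = σ/√n = 16/√137 = 1.367. Non-centrality λ = d/SE = 10/1.367 = 7.315. Power ≈ Φ(λ - z_{α/2}) = Φ(7.315 - 1.96) = Φ(5.355) = 1.0.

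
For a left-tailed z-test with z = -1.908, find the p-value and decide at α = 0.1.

p = P(Z < -1.908) = Φ(-1.908) ≈ 0.0282. Since p < 0.1, reject H₀ (significant) at α = 0.1.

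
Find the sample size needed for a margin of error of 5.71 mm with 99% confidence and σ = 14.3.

n = (z*σ/E)² = (2.576×14.3/5.71)² = 41.6 → n = 42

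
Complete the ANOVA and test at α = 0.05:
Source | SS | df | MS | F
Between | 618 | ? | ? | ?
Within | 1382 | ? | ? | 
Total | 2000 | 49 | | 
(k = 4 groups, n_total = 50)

df_between = 3, df_within = 46. MS_between = 206.0, MS_within = 30.04. F = 6.857, F_crit ≈ 2.807. Reject H₀.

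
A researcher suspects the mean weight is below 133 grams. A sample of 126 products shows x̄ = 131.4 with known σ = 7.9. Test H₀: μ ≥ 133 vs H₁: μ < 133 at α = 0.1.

z = -2.273. Critical value: -1.28. Reject H₀.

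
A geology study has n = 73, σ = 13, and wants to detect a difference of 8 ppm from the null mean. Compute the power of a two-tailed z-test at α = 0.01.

SE = σ/√n = 13/√73 = 1.522. Non-centrality λ = d/SE = 8/1.522 = 5.258. Power ≈ Φ(λ - z_{α/2}) = Φ(5.258 - 2.576) = Φ(2.682) = 0.996.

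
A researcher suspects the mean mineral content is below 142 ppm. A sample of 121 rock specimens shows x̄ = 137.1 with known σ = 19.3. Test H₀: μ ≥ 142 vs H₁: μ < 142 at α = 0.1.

z = -2.793. Critical value: -1.28. Reject H₀.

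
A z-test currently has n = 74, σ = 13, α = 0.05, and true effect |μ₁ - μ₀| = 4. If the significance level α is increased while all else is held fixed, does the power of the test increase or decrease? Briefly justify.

Power increases: a larger α lowers the critical value, so more of the H₁ sampling distribution falls in the rejection region.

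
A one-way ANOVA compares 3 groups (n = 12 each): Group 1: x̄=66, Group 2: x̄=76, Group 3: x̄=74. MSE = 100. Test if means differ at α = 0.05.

Grand mean = 72.0. SS_between = 672.0, MS_between = 336.0. F = 3.36, F_crit ≈ 3.285. Reject H₀.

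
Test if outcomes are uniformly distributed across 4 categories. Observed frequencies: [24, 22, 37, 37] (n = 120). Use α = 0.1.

Expected = 30 each. χ² = Σ(O-E)²/E = 6.6. df = 3, critical value = 6.251. Reject H₀.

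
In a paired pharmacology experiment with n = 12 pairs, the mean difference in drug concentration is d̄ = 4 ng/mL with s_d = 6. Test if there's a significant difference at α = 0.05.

t = d̄/(s_d/√n) = 4/(6/√12) = 2.309. df = 11, critical t = ±2.201. Reject H₀.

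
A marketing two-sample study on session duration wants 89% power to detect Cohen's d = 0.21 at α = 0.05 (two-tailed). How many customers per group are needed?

z_{α/2} = 1.96, z_β = Φ⁻¹(0.89) = 1.227. For small effect (d = 0.21): n per group = 2(z_{α/2} + z_β)²/d² = 2(1.96 + 1.227)²/0.21² = 460.6 → 461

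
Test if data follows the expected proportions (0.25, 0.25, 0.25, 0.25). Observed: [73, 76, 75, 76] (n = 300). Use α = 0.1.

Expected: [75.0, 75.0, 75.0, 75.0]. χ² = 0.08. df = 3, critical = 6.251. Fail to reject H₀.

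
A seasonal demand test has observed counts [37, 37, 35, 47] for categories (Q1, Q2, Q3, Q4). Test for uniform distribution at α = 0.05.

Expected = 39 each. χ² = Σ(O-E)²/E = 2.256. df = 3, critical value = 7.815. Fail to reject H₀.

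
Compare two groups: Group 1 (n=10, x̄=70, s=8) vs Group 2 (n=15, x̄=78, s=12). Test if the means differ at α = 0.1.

Pooled sp = 10.62. t = -1.846, df = 23. Critical t = ±1.714. Reject H₀.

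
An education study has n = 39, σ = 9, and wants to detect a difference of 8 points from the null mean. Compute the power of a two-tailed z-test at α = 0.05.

SE = σ/√n = 9/√39 = 1.441. Non-centrality λ = d/SE = 8/1.441 = 5.551. Power ≈ Φ(λ - z_{α/2}) = Φ(5.551 - 1.96) = Φ(3.591) = 1.0.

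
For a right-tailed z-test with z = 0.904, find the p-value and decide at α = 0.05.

p = P(Z > 0.904) = 1 - Φ(0.904) ≈ 0.183. Since p ≥ 0.05, fail to reject H₀ (not significant) at α = 0.05.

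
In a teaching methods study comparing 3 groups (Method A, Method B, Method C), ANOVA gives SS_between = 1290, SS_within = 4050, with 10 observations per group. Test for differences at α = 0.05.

df_between = 2, df_within = 27. F = MS_between/MS_within = 645.0/150.0 = 4.3. F_crit ≈ 3.354. Reject H₀. At least one mean differs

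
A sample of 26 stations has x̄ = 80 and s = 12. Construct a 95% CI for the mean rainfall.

CI = x̄ ± t*(s/√n) = 80 ± 2.06(12/√26) = (75.15, 84.85)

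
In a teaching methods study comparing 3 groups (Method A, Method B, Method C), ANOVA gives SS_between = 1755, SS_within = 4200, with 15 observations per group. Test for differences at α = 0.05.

df_between = 2, df_within = 42. F = MS_between/MS_within = 877.5/100.0 = 8.775. F_crit ≈ 3.22. Reject H₀. At least one mean differs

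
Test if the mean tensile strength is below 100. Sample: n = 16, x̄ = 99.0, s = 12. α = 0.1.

t = (99.0 - 100)/(12/√16) = -0.333, df = 15. Critical t = -1.341. Fail to reject H₀.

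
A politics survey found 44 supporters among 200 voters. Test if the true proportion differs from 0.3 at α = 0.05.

p̂ = 0.22, p₀ = 0.3. z = (p̂ - p₀)/√(p₀(1-p₀)/n) = -2.469. Critical: ±1.96. Reject H₀.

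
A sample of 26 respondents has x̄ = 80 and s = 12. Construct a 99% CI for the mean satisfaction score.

CI = x̄ ± t*(s/√n) = 80 ± 2.787(12/√26) = (73.44, 86.56)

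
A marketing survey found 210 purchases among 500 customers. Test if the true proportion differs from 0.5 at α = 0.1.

p̂ = 0.42, p₀ = 0.5. z = (p̂ - p₀)/√(p₀(1-p₀)/n) = -3.578. Critical: ±1.645. Reject H₀.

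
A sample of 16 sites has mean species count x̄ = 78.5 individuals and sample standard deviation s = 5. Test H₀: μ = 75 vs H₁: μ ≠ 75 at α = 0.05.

t = (x̄ - μ₀)/(s/√n) = (78.5 - 75)/(5/√16) = 2.8. df = 15, critical t = ±2.131. Reject H₀.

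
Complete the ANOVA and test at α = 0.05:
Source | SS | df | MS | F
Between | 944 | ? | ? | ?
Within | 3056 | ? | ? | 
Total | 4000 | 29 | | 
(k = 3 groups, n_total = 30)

df_between = 2, df_within = 27. MS_between = 472.0, MS_within = 113.19. F = 4.17, F_crit ≈ 3.354. Reject H₀.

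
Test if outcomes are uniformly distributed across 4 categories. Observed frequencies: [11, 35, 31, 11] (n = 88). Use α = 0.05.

Expected = 22 each. χ² = Σ(O-E)²/E = 22.364. df = 3, critical value = 7.815. Reject H₀.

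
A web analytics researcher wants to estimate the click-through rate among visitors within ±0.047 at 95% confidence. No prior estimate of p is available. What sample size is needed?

Conservative approach: use p = 0.5 (maximizes p(1-p) = 0.25). n = z²(0.25)/E² = 1.96²×0.25/0.047² = 434.8 → n = 435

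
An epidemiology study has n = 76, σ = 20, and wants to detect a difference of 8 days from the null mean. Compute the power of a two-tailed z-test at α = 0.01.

SE = σ/√n = 20/√76 = 2.294. Non-centrality λ = d/SE = 8/2.294 = 3.487. Power ≈ Φ(λ - z_{α/2}) = Φ(3.487 - 2.576) = Φ(0.911) = 0.819.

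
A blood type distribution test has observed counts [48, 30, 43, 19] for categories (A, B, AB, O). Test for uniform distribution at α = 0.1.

Expected = 35 each. χ² = Σ(O-E)²/E = 14.686. df = 3, critical value = 6.251. Reject H₀.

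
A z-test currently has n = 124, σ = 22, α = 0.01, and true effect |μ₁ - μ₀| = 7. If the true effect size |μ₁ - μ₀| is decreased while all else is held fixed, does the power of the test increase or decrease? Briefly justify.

Power decreases: a smaller true effect decreases the non-centrality λ = |μ₁ - μ₀|/(σ/√n).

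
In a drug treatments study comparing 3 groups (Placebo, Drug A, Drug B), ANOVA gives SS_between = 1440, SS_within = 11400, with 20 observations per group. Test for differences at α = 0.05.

df_between = 2, df_within = 57. F = MS_between/MS_within = 720.0/200.0 = 3.6. F_crit ≈ 3.159. Reject H₀. At least one mean differs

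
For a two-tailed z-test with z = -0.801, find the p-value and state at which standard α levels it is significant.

p = 2·P(Z > |-0.801|) = 2·(1 - Φ(0.801)) ≈ 0.4231. Not significant at any standard level.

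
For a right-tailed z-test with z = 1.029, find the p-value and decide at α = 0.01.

p = P(Z > 1.029) = 1 - Φ(1.029) ≈ 0.1517. Since p ≥ 0.01, fail to reject H₀ (not significant) at α = 0.01.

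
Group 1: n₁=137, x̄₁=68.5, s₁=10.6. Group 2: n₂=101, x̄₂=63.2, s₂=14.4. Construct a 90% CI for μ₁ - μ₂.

Difference = 5.3. SE = √(10.6²/137 + 14.4²/101) = 1.695. CI = (2.51, 8.09)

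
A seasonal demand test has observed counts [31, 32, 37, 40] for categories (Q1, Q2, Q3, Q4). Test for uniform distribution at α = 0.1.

Expected = 35 each. χ² = Σ(O-E)²/E = 1.543. df = 3, critical value = 6.251. Fail to reject H₀.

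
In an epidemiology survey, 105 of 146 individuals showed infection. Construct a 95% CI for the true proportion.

p̂ = 0.719. CI = p̂ ± z*√(p̂(1-p̂)/n) = (0.646, 0.792)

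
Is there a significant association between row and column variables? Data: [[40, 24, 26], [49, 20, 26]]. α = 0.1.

χ² = 1.139. df = 2, critical = 4.605. Fail to reject H₀. No evidence of dependence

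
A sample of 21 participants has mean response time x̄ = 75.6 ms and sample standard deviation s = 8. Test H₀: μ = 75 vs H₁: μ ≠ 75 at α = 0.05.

t = (x̄ - μ₀)/(s/√n) = (75.6 - 75)/(8/√21) = 0.344. df = 20, critical t = ±2.086. Fail to reject H₀.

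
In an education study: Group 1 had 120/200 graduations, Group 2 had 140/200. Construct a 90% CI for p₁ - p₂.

p̂₁ = 0.6, p̂₂ = 0.7. Difference = -0.1. CI = (-0.178, -0.022)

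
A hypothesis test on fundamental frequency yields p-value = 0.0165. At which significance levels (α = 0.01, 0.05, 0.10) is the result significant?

p = 0.0165. Significant at: α = 0.05, 0.1.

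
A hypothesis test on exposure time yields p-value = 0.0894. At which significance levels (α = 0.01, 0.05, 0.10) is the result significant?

p = 0.0894. Significant at: α = 0.1.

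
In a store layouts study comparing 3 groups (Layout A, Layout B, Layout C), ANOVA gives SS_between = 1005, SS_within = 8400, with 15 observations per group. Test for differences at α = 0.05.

df_between = 2, df_within = 42. F = MS_between/MS_within = 502.5/200.0 = 2.513. F_crit ≈ 3.22. Fail to reject H₀.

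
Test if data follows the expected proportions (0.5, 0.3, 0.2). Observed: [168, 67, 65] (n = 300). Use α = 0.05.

Expected: [150.0, 90.0, 60.0]. χ² = 8.454. df = 2, critical = 5.991. Reject H₀.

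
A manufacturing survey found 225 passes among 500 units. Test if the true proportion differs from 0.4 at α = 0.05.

p̂ = 0.45, p₀ = 0.4. z = (p̂ - p₀)/√(p₀(1-p₀)/n) = 2.282. Critical: ±1.96. Reject H₀.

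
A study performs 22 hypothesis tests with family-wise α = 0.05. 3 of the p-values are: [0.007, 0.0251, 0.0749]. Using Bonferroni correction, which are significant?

Bonferroni α = 0.05/22 = 0.00227. None of the given p-values are significant.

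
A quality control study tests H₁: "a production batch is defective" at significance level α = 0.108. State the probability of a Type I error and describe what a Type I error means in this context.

P(Type I error) = α = 0.108. A Type I error is rejecting H₀ when H₀ is actually true (false positive) — here, concluding that a production batch is defective when in fact this is not the case. Consequence: scrapping a good batch — wasted material and cost for no reason.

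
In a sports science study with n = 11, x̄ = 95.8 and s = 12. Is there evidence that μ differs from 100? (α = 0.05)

t = (x̄ - μ₀)/(s/√n) = (95.8 - 100)/(12/√11) = -1.161. df = 10, critical t = ±2.228. Fail to reject H₀.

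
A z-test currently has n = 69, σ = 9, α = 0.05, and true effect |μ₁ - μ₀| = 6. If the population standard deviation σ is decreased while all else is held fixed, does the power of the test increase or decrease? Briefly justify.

Power increases: a smaller σ shrinks the standard error σ/√n, moving the sampling distribution under H₁ further from the critical value.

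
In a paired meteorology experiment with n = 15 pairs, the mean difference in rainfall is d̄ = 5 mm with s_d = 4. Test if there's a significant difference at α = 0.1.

t = d̄/(s_d/√n) = 5/(4/√15) = 4.841. df = 14, critical t = ±1.761. Reject H₀.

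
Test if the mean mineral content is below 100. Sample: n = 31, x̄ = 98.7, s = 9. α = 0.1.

t = (98.7 - 100)/(9/√31) = -0.804, df = 30. Critical t = -1.31. Fail to reject H₀.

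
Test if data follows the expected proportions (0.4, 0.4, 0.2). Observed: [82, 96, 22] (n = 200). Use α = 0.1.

Expected: [80.0, 80.0, 40.0]. χ² = 11.35. df = 2, critical = 4.605. Reject H₀.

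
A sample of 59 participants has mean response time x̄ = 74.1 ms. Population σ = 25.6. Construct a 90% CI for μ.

CI = x̄ ± z*(σ/√n) = 74.1 ± 1.645(25.6/√59) = 74.1 ± 5.48 = (68.62, 79.58)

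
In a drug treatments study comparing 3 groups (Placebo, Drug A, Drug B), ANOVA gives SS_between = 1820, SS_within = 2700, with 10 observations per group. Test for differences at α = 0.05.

df_between = 2, df_within = 27. F = MS_between/MS_within = 910.0/100.0 = 9.1. F_crit ≈ 3.354. Reject H₀. At least one mean differs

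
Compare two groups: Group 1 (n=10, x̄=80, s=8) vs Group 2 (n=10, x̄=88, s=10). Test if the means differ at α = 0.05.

Pooled sp = 9.06. t = -1.975, df = 18. Critical t = ±2.101. Fail to reject H₀.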